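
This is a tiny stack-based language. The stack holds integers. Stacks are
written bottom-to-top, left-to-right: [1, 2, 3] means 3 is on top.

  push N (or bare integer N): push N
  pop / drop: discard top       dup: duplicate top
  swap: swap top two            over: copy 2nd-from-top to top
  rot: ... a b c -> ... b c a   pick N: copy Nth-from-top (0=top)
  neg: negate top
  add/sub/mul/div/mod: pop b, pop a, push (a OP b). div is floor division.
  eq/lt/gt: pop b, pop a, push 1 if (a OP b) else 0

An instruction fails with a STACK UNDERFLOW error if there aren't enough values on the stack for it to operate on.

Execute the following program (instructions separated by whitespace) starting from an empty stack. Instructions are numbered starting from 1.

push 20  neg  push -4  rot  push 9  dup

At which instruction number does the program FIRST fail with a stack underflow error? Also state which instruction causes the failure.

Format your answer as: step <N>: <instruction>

Answer: step 4: rot

Derivation:
Step 1 ('push 20'): stack = [20], depth = 1
Step 2 ('neg'): stack = [-20], depth = 1
Step 3 ('push -4'): stack = [-20, -4], depth = 2
Step 4 ('rot'): needs 3 value(s) but depth is 2 — STACK UNDERFLOW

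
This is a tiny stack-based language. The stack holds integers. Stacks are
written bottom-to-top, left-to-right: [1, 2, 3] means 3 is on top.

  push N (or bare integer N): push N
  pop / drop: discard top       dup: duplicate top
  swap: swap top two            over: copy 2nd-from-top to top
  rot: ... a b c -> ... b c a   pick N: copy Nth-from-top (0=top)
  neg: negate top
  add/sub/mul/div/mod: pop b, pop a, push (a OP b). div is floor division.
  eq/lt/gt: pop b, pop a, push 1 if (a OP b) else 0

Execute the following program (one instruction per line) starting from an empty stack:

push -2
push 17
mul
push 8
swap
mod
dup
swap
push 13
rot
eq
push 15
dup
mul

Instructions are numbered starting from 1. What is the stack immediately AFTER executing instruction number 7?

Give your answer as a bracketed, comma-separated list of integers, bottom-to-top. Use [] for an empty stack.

Step 1 ('push -2'): [-2]
Step 2 ('push 17'): [-2, 17]
Step 3 ('mul'): [-34]
Step 4 ('push 8'): [-34, 8]
Step 5 ('swap'): [8, -34]
Step 6 ('mod'): [-26]
Step 7 ('dup'): [-26, -26]

Answer: [-26, -26]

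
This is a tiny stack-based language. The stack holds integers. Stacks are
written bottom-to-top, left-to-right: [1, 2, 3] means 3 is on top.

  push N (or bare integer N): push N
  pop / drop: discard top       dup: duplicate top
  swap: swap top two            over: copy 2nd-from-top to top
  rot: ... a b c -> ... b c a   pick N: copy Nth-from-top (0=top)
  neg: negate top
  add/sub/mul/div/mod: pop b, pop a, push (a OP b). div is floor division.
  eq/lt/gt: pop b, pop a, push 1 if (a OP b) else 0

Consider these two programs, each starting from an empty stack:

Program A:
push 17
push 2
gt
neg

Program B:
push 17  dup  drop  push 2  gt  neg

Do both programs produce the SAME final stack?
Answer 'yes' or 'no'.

Program A trace:
  After 'push 17': [17]
  After 'push 2': [17, 2]
  After 'gt': [1]
  After 'neg': [-1]
Program A final stack: [-1]

Program B trace:
  After 'push 17': [17]
  After 'dup': [17, 17]
  After 'drop': [17]
  After 'push 2': [17, 2]
  After 'gt': [1]
  After 'neg': [-1]
Program B final stack: [-1]
Same: yes

Answer: yes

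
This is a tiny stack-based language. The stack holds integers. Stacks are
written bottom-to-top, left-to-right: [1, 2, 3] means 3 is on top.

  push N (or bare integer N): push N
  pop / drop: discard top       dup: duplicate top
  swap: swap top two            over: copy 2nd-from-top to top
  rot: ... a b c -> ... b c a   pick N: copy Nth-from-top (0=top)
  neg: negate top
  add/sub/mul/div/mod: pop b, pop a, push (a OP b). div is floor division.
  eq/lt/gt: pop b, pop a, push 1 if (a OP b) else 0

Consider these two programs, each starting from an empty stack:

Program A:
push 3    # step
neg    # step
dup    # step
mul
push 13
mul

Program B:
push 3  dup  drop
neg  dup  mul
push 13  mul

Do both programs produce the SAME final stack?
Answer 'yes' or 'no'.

Program A trace:
  After 'push 3': [3]
  After 'neg': [-3]
  After 'dup': [-3, -3]
  After 'mul': [9]
  After 'push 13': [9, 13]
  After 'mul': [117]
Program A final stack: [117]

Program B trace:
  After 'push 3': [3]
  After 'dup': [3, 3]
  After 'drop': [3]
  After 'neg': [-3]
  After 'dup': [-3, -3]
  After 'mul': [9]
  After 'push 13': [9, 13]
  After 'mul': [117]
Program B final stack: [117]
Same: yes

Answer: yes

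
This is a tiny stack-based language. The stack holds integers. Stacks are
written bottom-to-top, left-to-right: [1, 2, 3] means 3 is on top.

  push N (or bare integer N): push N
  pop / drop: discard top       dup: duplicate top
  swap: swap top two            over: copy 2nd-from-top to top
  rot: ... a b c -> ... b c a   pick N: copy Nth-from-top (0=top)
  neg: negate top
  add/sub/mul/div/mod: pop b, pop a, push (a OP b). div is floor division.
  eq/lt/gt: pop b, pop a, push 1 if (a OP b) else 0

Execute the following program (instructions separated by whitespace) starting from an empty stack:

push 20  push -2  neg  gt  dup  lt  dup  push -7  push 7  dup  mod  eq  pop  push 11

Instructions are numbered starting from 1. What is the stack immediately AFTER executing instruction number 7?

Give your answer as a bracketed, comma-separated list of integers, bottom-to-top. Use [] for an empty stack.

Step 1 ('push 20'): [20]
Step 2 ('push -2'): [20, -2]
Step 3 ('neg'): [20, 2]
Step 4 ('gt'): [1]
Step 5 ('dup'): [1, 1]
Step 6 ('lt'): [0]
Step 7 ('dup'): [0, 0]

Answer: [0, 0]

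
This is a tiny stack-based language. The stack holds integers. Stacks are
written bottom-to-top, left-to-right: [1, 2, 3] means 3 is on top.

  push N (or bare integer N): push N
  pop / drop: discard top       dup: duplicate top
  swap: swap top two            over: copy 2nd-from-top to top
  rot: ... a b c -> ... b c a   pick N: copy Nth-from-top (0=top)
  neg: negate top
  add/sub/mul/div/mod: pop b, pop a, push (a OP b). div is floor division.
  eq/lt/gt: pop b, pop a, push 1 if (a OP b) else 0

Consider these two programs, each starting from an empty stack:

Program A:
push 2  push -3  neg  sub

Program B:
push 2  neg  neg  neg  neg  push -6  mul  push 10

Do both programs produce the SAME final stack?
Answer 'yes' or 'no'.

Answer: no

Derivation:
Program A trace:
  After 'push 2': [2]
  After 'push -3': [2, -3]
  After 'neg': [2, 3]
  After 'sub': [-1]
Program A final stack: [-1]

Program B trace:
  After 'push 2': [2]
  After 'neg': [-2]
  After 'neg': [2]
  After 'neg': [-2]
  After 'neg': [2]
  After 'push -6': [2, -6]
  After 'mul': [-12]
  After 'push 10': [-12, 10]
Program B final stack: [-12, 10]
Same: no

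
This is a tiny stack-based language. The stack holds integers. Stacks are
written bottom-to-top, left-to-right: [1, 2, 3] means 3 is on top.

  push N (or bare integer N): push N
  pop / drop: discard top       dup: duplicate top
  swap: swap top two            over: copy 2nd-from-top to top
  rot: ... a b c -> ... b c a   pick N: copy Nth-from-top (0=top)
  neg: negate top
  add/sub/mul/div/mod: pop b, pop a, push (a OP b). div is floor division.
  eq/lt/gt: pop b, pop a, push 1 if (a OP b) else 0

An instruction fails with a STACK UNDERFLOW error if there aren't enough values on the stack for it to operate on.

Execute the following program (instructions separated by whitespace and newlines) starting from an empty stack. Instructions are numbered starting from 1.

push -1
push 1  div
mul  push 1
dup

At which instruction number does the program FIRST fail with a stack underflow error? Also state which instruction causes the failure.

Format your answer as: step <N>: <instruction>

Step 1 ('push -1'): stack = [-1], depth = 1
Step 2 ('push 1'): stack = [-1, 1], depth = 2
Step 3 ('div'): stack = [-1], depth = 1
Step 4 ('mul'): needs 2 value(s) but depth is 1 — STACK UNDERFLOW

Answer: step 4: mul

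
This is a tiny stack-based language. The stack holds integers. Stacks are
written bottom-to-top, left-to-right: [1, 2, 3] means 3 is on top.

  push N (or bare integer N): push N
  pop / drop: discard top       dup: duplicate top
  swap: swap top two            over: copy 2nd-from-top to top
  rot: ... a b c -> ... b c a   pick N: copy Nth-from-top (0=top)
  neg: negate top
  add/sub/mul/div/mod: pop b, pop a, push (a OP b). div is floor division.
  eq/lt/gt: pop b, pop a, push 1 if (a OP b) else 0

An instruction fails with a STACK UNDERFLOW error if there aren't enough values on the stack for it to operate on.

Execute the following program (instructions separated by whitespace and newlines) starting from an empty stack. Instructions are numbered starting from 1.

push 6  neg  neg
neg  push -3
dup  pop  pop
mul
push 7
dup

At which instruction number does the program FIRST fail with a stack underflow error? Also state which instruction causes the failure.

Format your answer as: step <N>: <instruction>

Answer: step 9: mul

Derivation:
Step 1 ('push 6'): stack = [6], depth = 1
Step 2 ('neg'): stack = [-6], depth = 1
Step 3 ('neg'): stack = [6], depth = 1
Step 4 ('neg'): stack = [-6], depth = 1
Step 5 ('push -3'): stack = [-6, -3], depth = 2
Step 6 ('dup'): stack = [-6, -3, -3], depth = 3
Step 7 ('pop'): stack = [-6, -3], depth = 2
Step 8 ('pop'): stack = [-6], depth = 1
Step 9 ('mul'): needs 2 value(s) but depth is 1 — STACK UNDERFLOW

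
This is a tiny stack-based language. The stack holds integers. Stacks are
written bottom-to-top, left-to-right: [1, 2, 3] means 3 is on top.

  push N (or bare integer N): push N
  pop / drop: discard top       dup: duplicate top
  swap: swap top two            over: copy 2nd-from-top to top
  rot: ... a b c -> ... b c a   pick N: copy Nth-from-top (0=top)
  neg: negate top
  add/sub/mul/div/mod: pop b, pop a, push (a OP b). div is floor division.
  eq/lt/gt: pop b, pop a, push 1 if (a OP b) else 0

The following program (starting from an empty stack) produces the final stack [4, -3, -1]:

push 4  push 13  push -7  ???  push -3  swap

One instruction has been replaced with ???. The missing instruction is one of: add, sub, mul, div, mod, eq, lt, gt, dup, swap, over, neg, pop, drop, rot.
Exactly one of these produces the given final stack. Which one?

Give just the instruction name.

Answer: mod

Derivation:
Stack before ???: [4, 13, -7]
Stack after ???:  [4, -1]
The instruction that transforms [4, 13, -7] -> [4, -1] is: mod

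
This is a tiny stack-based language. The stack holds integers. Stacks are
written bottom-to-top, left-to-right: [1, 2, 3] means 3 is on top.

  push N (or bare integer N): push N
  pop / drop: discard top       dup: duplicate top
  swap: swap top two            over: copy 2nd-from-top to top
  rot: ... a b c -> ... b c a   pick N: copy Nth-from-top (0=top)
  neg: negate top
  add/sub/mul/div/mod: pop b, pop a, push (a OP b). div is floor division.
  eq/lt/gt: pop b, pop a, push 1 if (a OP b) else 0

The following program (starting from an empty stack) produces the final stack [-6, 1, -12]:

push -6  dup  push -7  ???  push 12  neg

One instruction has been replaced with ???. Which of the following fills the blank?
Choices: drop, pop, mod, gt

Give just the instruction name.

Stack before ???: [-6, -6, -7]
Stack after ???:  [-6, 1]
Checking each choice:
  drop: produces [-6, -6, -12]
  pop: produces [-6, -6, -12]
  mod: produces [-6, -6, -12]
  gt: MATCH


Answer: gt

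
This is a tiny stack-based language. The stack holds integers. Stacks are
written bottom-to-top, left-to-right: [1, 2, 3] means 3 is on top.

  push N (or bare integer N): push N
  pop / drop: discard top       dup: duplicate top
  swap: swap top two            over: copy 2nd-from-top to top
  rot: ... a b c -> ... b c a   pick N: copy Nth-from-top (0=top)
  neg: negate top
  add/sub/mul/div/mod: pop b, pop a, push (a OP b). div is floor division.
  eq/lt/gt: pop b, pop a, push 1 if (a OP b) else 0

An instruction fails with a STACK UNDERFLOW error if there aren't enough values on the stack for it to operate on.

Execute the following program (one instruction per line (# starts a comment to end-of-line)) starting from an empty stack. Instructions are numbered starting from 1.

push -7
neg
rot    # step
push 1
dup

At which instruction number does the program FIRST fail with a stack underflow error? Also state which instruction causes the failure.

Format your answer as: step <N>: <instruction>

Step 1 ('push -7'): stack = [-7], depth = 1
Step 2 ('neg'): stack = [7], depth = 1
Step 3 ('rot'): needs 3 value(s) but depth is 1 — STACK UNDERFLOW

Answer: step 3: rot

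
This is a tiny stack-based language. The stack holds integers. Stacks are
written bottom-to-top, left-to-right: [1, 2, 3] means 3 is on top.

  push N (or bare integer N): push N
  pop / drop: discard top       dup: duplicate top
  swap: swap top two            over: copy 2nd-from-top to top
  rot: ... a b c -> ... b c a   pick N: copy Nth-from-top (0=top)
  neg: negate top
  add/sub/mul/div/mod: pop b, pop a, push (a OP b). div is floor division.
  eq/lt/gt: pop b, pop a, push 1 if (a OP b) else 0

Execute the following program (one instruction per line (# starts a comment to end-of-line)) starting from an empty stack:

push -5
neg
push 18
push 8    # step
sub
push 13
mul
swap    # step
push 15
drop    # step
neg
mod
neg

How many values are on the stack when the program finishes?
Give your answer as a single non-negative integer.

Answer: 1

Derivation:
After 'push -5': stack = [-5] (depth 1)
After 'neg': stack = [5] (depth 1)
After 'push 18': stack = [5, 18] (depth 2)
After 'push 8': stack = [5, 18, 8] (depth 3)
After 'sub': stack = [5, 10] (depth 2)
After 'push 13': stack = [5, 10, 13] (depth 3)
After 'mul': stack = [5, 130] (depth 2)
After 'swap': stack = [130, 5] (depth 2)
After 'push 15': stack = [130, 5, 15] (depth 3)
After 'drop': stack = [130, 5] (depth 2)
After 'neg': stack = [130, -5] (depth 2)
After 'mod': stack = [0] (depth 1)
After 'neg': stack = [0] (depth 1)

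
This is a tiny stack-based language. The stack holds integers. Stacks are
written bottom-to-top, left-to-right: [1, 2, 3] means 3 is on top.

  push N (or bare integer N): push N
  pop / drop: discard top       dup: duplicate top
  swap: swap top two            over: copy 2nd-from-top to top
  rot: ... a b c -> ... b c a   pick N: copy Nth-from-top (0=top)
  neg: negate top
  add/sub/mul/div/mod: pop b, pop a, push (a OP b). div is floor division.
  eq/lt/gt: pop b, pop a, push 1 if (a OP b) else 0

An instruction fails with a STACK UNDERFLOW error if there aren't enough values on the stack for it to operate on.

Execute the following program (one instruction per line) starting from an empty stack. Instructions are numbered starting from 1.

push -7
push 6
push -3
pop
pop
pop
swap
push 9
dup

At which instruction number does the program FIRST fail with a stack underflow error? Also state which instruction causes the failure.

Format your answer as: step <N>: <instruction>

Answer: step 7: swap

Derivation:
Step 1 ('push -7'): stack = [-7], depth = 1
Step 2 ('push 6'): stack = [-7, 6], depth = 2
Step 3 ('push -3'): stack = [-7, 6, -3], depth = 3
Step 4 ('pop'): stack = [-7, 6], depth = 2
Step 5 ('pop'): stack = [-7], depth = 1
Step 6 ('pop'): stack = [], depth = 0
Step 7 ('swap'): needs 2 value(s) but depth is 0 — STACK UNDERFLOW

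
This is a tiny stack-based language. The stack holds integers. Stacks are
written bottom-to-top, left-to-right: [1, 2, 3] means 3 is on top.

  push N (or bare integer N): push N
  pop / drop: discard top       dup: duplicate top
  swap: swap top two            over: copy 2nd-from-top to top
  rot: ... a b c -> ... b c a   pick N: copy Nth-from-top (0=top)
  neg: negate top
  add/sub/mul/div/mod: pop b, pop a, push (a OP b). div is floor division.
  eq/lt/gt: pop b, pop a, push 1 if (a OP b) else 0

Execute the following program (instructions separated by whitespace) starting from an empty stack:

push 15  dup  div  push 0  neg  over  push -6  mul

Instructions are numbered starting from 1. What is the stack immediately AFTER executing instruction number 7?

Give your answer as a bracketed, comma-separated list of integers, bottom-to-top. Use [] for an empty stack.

Step 1 ('push 15'): [15]
Step 2 ('dup'): [15, 15]
Step 3 ('div'): [1]
Step 4 ('push 0'): [1, 0]
Step 5 ('neg'): [1, 0]
Step 6 ('over'): [1, 0, 1]
Step 7 ('push -6'): [1, 0, 1, -6]

Answer: [1, 0, 1, -6]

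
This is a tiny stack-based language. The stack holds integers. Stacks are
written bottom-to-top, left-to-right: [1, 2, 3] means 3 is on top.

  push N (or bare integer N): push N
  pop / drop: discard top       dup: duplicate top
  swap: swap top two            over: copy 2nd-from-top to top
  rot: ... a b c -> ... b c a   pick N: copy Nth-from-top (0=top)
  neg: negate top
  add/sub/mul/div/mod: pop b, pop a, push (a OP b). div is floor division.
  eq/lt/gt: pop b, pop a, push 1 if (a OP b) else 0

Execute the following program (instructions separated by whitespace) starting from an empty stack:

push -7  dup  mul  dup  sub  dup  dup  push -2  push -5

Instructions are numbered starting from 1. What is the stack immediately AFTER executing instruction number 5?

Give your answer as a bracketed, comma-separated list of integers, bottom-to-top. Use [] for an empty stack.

Step 1 ('push -7'): [-7]
Step 2 ('dup'): [-7, -7]
Step 3 ('mul'): [49]
Step 4 ('dup'): [49, 49]
Step 5 ('sub'): [0]

Answer: [0]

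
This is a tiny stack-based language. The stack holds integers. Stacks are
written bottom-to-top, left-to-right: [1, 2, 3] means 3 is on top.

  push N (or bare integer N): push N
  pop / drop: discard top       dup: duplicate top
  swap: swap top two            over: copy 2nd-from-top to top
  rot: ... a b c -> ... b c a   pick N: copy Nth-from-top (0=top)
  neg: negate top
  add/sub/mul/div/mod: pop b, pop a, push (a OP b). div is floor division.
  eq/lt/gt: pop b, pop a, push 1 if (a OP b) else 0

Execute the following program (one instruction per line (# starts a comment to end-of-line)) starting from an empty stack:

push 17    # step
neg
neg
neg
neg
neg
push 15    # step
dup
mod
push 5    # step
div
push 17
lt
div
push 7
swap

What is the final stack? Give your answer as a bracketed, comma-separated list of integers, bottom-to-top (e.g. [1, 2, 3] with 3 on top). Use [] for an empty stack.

After 'push 17': [17]
After 'neg': [-17]
After 'neg': [17]
After 'neg': [-17]
After 'neg': [17]
After 'neg': [-17]
After 'push 15': [-17, 15]
After 'dup': [-17, 15, 15]
After 'mod': [-17, 0]
After 'push 5': [-17, 0, 5]
After 'div': [-17, 0]
After 'push 17': [-17, 0, 17]
After 'lt': [-17, 1]
After 'div': [-17]
After 'push 7': [-17, 7]
After 'swap': [7, -17]

Answer: [7, -17]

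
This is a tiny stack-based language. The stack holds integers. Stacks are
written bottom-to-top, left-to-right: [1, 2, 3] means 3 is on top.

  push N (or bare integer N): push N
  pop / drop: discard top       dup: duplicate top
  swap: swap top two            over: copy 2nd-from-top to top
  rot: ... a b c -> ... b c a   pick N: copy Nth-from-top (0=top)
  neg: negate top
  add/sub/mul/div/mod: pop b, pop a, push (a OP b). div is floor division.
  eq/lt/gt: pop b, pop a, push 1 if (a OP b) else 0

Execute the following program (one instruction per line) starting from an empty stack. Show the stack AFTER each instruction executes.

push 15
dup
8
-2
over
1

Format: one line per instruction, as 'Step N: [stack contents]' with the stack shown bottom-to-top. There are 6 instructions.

Step 1: [15]
Step 2: [15, 15]
Step 3: [15, 15, 8]
Step 4: [15, 15, 8, -2]
Step 5: [15, 15, 8, -2, 8]
Step 6: [15, 15, 8, -2, 8, 1]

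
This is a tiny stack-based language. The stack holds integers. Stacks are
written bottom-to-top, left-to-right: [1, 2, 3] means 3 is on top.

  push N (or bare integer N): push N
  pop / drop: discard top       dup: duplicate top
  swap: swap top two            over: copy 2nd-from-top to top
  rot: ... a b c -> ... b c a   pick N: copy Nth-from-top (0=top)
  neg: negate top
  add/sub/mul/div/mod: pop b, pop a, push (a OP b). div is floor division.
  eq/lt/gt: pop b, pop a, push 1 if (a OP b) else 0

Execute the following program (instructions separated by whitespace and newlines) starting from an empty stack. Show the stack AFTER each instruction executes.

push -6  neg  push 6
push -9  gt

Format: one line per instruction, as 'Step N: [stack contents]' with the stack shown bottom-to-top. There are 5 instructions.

Step 1: [-6]
Step 2: [6]
Step 3: [6, 6]
Step 4: [6, 6, -9]
Step 5: [6, 1]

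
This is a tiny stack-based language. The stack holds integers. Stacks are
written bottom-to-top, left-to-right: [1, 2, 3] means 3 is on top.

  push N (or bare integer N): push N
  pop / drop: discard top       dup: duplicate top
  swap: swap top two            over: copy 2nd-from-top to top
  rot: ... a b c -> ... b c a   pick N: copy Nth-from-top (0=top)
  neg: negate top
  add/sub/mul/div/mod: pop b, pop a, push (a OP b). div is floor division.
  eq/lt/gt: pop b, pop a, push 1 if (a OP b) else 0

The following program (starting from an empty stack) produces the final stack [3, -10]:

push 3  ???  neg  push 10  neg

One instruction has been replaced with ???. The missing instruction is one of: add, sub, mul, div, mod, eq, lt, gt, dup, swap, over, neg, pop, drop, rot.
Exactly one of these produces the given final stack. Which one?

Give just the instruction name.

Answer: neg

Derivation:
Stack before ???: [3]
Stack after ???:  [-3]
The instruction that transforms [3] -> [-3] is: neg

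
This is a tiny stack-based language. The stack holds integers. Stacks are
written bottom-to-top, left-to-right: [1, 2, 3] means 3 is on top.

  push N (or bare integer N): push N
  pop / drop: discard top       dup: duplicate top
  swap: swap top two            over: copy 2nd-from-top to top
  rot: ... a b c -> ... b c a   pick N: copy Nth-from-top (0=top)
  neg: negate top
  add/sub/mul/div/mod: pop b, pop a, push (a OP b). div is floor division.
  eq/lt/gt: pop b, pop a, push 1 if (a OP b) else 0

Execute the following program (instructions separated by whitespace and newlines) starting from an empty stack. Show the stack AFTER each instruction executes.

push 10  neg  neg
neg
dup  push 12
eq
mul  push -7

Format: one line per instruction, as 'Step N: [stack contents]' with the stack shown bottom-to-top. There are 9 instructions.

Step 1: [10]
Step 2: [-10]
Step 3: [10]
Step 4: [-10]
Step 5: [-10, -10]
Step 6: [-10, -10, 12]
Step 7: [-10, 0]
Step 8: [0]
Step 9: [0, -7]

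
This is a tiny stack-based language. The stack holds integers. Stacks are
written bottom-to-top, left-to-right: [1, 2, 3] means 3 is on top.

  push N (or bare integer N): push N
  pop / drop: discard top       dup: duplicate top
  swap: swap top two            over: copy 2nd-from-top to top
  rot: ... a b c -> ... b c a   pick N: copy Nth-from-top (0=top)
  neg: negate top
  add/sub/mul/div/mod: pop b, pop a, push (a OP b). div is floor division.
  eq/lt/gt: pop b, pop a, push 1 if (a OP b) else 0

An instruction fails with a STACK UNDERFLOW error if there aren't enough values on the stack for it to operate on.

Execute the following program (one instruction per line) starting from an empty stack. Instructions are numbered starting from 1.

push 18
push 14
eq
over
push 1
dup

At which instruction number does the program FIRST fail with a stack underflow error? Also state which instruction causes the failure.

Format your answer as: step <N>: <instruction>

Answer: step 4: over

Derivation:
Step 1 ('push 18'): stack = [18], depth = 1
Step 2 ('push 14'): stack = [18, 14], depth = 2
Step 3 ('eq'): stack = [0], depth = 1
Step 4 ('over'): needs 2 value(s) but depth is 1 — STACK UNDERFLOW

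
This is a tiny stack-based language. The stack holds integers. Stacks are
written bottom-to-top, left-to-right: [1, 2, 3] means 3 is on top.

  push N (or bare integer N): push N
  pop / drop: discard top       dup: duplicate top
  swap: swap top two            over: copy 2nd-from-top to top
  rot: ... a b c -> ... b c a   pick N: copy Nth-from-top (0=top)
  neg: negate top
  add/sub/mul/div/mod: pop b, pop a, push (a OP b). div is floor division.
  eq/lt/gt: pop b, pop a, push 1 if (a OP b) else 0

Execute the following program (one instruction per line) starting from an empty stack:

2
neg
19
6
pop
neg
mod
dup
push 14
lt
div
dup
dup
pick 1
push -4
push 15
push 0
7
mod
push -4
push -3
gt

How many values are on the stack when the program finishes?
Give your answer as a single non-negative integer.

After 'push 2': stack = [2] (depth 1)
After 'neg': stack = [-2] (depth 1)
After 'push 19': stack = [-2, 19] (depth 2)
After 'push 6': stack = [-2, 19, 6] (depth 3)
After 'pop': stack = [-2, 19] (depth 2)
After 'neg': stack = [-2, -19] (depth 2)
After 'mod': stack = [-2] (depth 1)
After 'dup': stack = [-2, -2] (depth 2)
After 'push 14': stack = [-2, -2, 14] (depth 3)
After 'lt': stack = [-2, 1] (depth 2)
  ...
After 'dup': stack = [-2, -2, -2] (depth 3)
After 'pick 1': stack = [-2, -2, -2, -2] (depth 4)
After 'push -4': stack = [-2, -2, -2, -2, -4] (depth 5)
After 'push 15': stack = [-2, -2, -2, -2, -4, 15] (depth 6)
After 'push 0': stack = [-2, -2, -2, -2, -4, 15, 0] (depth 7)
After 'push 7': stack = [-2, -2, -2, -2, -4, 15, 0, 7] (depth 8)
After 'mod': stack = [-2, -2, -2, -2, -4, 15, 0] (depth 7)
After 'push -4': stack = [-2, -2, -2, -2, -4, 15, 0, -4] (depth 8)
After 'push -3': stack = [-2, -2, -2, -2, -4, 15, 0, -4, -3] (depth 9)
After 'gt': stack = [-2, -2, -2, -2, -4, 15, 0, 0] (depth 8)

Answer: 8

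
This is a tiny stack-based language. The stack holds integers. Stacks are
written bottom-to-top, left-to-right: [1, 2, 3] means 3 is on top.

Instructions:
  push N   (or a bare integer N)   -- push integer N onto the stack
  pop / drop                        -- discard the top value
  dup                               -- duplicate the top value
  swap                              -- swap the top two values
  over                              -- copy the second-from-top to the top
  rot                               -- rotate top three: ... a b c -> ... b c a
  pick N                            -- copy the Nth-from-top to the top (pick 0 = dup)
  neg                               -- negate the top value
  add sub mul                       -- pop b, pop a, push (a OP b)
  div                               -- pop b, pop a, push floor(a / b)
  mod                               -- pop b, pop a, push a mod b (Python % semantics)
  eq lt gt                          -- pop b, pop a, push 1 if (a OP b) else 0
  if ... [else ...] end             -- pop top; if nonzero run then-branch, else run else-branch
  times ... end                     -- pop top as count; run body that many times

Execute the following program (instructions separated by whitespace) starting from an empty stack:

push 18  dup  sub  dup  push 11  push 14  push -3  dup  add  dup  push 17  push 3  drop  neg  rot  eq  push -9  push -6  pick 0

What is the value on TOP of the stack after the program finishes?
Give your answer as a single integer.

After 'push 18': [18]
After 'dup': [18, 18]
After 'sub': [0]
After 'dup': [0, 0]
After 'push 11': [0, 0, 11]
After 'push 14': [0, 0, 11, 14]
After 'push -3': [0, 0, 11, 14, -3]
After 'dup': [0, 0, 11, 14, -3, -3]
After 'add': [0, 0, 11, 14, -6]
After 'dup': [0, 0, 11, 14, -6, -6]
After 'push 17': [0, 0, 11, 14, -6, -6, 17]
After 'push 3': [0, 0, 11, 14, -6, -6, 17, 3]
After 'drop': [0, 0, 11, 14, -6, -6, 17]
After 'neg': [0, 0, 11, 14, -6, -6, -17]
After 'rot': [0, 0, 11, 14, -6, -17, -6]
After 'eq': [0, 0, 11, 14, -6, 0]
After 'push -9': [0, 0, 11, 14, -6, 0, -9]
After 'push -6': [0, 0, 11, 14, -6, 0, -9, -6]
After 'pick 0': [0, 0, 11, 14, -6, 0, -9, -6, -6]

Answer: -6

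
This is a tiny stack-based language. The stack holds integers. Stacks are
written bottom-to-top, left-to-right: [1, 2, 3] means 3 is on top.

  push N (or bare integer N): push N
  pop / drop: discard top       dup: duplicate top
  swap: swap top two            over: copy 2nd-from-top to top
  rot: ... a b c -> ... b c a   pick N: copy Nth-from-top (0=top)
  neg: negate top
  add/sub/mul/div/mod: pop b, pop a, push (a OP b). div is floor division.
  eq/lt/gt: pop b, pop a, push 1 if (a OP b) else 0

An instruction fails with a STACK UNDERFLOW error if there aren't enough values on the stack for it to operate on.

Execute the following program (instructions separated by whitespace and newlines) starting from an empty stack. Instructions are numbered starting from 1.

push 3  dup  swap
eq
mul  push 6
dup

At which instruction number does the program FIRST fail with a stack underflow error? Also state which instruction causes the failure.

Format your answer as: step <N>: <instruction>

Step 1 ('push 3'): stack = [3], depth = 1
Step 2 ('dup'): stack = [3, 3], depth = 2
Step 3 ('swap'): stack = [3, 3], depth = 2
Step 4 ('eq'): stack = [1], depth = 1
Step 5 ('mul'): needs 2 value(s) but depth is 1 — STACK UNDERFLOW

Answer: step 5: mul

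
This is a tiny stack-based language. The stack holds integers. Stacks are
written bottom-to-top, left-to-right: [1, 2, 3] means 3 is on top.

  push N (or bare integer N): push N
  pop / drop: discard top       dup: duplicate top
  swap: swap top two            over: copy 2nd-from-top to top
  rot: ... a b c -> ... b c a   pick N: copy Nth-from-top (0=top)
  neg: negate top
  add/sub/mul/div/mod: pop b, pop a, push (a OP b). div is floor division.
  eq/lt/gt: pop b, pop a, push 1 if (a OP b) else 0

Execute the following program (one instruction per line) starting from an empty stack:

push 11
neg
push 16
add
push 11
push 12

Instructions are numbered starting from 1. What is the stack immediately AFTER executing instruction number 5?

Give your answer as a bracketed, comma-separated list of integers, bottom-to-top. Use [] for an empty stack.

Step 1 ('push 11'): [11]
Step 2 ('neg'): [-11]
Step 3 ('push 16'): [-11, 16]
Step 4 ('add'): [5]
Step 5 ('push 11'): [5, 11]

Answer: [5, 11]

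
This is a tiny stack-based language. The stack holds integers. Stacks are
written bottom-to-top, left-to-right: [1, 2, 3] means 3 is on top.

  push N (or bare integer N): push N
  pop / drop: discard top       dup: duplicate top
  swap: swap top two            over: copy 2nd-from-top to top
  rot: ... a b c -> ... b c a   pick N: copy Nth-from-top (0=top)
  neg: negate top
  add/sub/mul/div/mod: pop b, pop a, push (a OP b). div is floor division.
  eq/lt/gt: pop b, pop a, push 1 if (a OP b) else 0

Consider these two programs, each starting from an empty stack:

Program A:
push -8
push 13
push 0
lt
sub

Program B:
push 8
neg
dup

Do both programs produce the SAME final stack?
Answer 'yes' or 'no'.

Answer: no

Derivation:
Program A trace:
  After 'push -8': [-8]
  After 'push 13': [-8, 13]
  After 'push 0': [-8, 13, 0]
  After 'lt': [-8, 0]
  After 'sub': [-8]
Program A final stack: [-8]

Program B trace:
  After 'push 8': [8]
  After 'neg': [-8]
  After 'dup': [-8, -8]
Program B final stack: [-8, -8]
Same: no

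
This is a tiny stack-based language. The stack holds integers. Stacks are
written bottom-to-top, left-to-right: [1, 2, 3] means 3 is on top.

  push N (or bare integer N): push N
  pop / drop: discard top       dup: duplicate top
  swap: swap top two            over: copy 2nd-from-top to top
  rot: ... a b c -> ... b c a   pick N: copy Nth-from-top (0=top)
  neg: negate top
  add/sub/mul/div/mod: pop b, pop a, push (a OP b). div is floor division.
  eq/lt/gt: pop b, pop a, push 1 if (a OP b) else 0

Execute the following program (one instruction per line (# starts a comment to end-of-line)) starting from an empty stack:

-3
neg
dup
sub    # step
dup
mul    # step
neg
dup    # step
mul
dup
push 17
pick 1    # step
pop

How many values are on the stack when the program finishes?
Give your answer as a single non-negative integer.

After 'push -3': stack = [-3] (depth 1)
After 'neg': stack = [3] (depth 1)
After 'dup': stack = [3, 3] (depth 2)
After 'sub': stack = [0] (depth 1)
After 'dup': stack = [0, 0] (depth 2)
After 'mul': stack = [0] (depth 1)
After 'neg': stack = [0] (depth 1)
After 'dup': stack = [0, 0] (depth 2)
After 'mul': stack = [0] (depth 1)
After 'dup': stack = [0, 0] (depth 2)
After 'push 17': stack = [0, 0, 17] (depth 3)
After 'pick 1': stack = [0, 0, 17, 0] (depth 4)
After 'pop': stack = [0, 0, 17] (depth 3)

Answer: 3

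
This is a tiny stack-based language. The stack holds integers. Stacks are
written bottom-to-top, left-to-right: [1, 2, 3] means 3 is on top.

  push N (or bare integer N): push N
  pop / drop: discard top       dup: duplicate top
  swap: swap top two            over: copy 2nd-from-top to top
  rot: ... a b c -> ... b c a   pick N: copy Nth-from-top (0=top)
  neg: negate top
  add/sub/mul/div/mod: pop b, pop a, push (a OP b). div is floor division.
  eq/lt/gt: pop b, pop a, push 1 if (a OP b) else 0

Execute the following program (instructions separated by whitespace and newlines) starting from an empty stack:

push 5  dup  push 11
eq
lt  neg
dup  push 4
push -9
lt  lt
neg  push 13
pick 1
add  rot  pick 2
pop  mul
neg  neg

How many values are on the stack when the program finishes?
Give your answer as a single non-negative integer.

After 'push 5': stack = [5] (depth 1)
After 'dup': stack = [5, 5] (depth 2)
After 'push 11': stack = [5, 5, 11] (depth 3)
After 'eq': stack = [5, 0] (depth 2)
After 'lt': stack = [0] (depth 1)
After 'neg': stack = [0] (depth 1)
After 'dup': stack = [0, 0] (depth 2)
After 'push 4': stack = [0, 0, 4] (depth 3)
After 'push -9': stack = [0, 0, 4, -9] (depth 4)
After 'lt': stack = [0, 0, 0] (depth 3)
  ...
After 'neg': stack = [0, 0] (depth 2)
After 'push 13': stack = [0, 0, 13] (depth 3)
After 'pick 1': stack = [0, 0, 13, 0] (depth 4)
After 'add': stack = [0, 0, 13] (depth 3)
After 'rot': stack = [0, 13, 0] (depth 3)
After 'pick 2': stack = [0, 13, 0, 0] (depth 4)
After 'pop': stack = [0, 13, 0] (depth 3)
After 'mul': stack = [0, 0] (depth 2)
After 'neg': stack = [0, 0] (depth 2)
After 'neg': stack = [0, 0] (depth 2)

Answer: 2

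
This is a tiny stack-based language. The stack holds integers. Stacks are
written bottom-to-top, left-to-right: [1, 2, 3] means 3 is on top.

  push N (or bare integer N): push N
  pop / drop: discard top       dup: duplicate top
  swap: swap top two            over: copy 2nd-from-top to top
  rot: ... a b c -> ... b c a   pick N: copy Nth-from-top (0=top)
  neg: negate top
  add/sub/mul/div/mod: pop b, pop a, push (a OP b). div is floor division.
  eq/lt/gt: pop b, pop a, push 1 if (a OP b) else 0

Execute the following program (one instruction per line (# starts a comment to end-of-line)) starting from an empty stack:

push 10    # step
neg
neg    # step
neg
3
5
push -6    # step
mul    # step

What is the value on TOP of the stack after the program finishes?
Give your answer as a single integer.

Answer: -30

Derivation:
After 'push 10': [10]
After 'neg': [-10]
After 'neg': [10]
After 'neg': [-10]
After 'push 3': [-10, 3]
After 'push 5': [-10, 3, 5]
After 'push -6': [-10, 3, 5, -6]
After 'mul': [-10, 3, -30]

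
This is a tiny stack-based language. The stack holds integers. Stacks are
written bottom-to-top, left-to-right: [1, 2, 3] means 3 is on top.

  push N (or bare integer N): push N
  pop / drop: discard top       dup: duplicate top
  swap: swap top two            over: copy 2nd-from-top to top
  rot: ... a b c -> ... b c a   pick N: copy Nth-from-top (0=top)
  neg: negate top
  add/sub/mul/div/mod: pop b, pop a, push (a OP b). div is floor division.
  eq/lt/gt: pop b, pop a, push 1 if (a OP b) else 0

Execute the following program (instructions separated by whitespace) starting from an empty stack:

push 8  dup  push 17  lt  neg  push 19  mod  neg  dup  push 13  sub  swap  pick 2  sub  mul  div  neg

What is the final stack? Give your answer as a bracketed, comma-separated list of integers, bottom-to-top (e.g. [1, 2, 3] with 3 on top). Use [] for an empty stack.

Answer: [0]

Derivation:
After 'push 8': [8]
After 'dup': [8, 8]
After 'push 17': [8, 8, 17]
After 'lt': [8, 1]
After 'neg': [8, -1]
After 'push 19': [8, -1, 19]
After 'mod': [8, 18]
After 'neg': [8, -18]
After 'dup': [8, -18, -18]
After 'push 13': [8, -18, -18, 13]
After 'sub': [8, -18, -31]
After 'swap': [8, -31, -18]
After 'pick 2': [8, -31, -18, 8]
After 'sub': [8, -31, -26]
After 'mul': [8, 806]
After 'div': [0]
After 'neg': [0]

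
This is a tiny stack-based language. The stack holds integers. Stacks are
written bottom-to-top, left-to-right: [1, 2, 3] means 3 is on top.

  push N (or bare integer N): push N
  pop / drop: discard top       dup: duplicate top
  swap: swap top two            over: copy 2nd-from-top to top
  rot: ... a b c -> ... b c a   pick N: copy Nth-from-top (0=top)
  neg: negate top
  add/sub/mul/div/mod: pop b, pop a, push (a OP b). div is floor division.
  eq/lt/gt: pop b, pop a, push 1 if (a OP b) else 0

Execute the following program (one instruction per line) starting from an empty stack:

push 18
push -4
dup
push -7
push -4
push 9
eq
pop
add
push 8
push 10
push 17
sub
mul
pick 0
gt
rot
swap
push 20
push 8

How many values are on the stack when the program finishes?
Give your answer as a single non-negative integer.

After 'push 18': stack = [18] (depth 1)
After 'push -4': stack = [18, -4] (depth 2)
After 'dup': stack = [18, -4, -4] (depth 3)
After 'push -7': stack = [18, -4, -4, -7] (depth 4)
After 'push -4': stack = [18, -4, -4, -7, -4] (depth 5)
After 'push 9': stack = [18, -4, -4, -7, -4, 9] (depth 6)
After 'eq': stack = [18, -4, -4, -7, 0] (depth 5)
After 'pop': stack = [18, -4, -4, -7] (depth 4)
After 'add': stack = [18, -4, -11] (depth 3)
After 'push 8': stack = [18, -4, -11, 8] (depth 4)
After 'push 10': stack = [18, -4, -11, 8, 10] (depth 5)
After 'push 17': stack = [18, -4, -11, 8, 10, 17] (depth 6)
After 'sub': stack = [18, -4, -11, 8, -7] (depth 5)
After 'mul': stack = [18, -4, -11, -56] (depth 4)
After 'pick 0': stack = [18, -4, -11, -56, -56] (depth 5)
After 'gt': stack = [18, -4, -11, 0] (depth 4)
After 'rot': stack = [18, -11, 0, -4] (depth 4)
After 'swap': stack = [18, -11, -4, 0] (depth 4)
After 'push 20': stack = [18, -11, -4, 0, 20] (depth 5)
After 'push 8': stack = [18, -11, -4, 0, 20, 8] (depth 6)

Answer: 6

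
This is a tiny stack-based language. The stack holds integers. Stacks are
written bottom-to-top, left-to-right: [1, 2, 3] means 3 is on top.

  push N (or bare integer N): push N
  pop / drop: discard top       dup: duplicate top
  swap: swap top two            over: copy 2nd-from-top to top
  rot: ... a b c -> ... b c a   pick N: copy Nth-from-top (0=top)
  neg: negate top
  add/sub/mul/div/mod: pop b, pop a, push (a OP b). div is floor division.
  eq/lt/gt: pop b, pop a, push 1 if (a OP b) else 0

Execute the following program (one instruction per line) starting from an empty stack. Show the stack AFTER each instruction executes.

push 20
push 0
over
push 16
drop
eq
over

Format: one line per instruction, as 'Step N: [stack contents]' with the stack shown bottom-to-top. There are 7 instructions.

Step 1: [20]
Step 2: [20, 0]
Step 3: [20, 0, 20]
Step 4: [20, 0, 20, 16]
Step 5: [20, 0, 20]
Step 6: [20, 0]
Step 7: [20, 0, 20]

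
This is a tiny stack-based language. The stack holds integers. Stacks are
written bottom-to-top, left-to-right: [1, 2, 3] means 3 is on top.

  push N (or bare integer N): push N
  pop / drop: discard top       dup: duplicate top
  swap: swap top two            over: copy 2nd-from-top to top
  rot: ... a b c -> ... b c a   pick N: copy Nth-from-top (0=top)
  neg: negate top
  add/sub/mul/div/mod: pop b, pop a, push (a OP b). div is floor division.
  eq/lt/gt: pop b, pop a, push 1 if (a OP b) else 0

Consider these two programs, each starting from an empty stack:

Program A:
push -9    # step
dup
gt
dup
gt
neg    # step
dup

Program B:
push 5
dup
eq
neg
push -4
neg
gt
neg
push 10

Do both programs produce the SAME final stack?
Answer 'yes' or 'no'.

Answer: no

Derivation:
Program A trace:
  After 'push -9': [-9]
  After 'dup': [-9, -9]
  After 'gt': [0]
  After 'dup': [0, 0]
  After 'gt': [0]
  After 'neg': [0]
  After 'dup': [0, 0]
Program A final stack: [0, 0]

Program B trace:
  After 'push 5': [5]
  After 'dup': [5, 5]
  After 'eq': [1]
  After 'neg': [-1]
  After 'push -4': [-1, -4]
  After 'neg': [-1, 4]
  After 'gt': [0]
  After 'neg': [0]
  After 'push 10': [0, 10]
Program B final stack: [0, 10]
Same: no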